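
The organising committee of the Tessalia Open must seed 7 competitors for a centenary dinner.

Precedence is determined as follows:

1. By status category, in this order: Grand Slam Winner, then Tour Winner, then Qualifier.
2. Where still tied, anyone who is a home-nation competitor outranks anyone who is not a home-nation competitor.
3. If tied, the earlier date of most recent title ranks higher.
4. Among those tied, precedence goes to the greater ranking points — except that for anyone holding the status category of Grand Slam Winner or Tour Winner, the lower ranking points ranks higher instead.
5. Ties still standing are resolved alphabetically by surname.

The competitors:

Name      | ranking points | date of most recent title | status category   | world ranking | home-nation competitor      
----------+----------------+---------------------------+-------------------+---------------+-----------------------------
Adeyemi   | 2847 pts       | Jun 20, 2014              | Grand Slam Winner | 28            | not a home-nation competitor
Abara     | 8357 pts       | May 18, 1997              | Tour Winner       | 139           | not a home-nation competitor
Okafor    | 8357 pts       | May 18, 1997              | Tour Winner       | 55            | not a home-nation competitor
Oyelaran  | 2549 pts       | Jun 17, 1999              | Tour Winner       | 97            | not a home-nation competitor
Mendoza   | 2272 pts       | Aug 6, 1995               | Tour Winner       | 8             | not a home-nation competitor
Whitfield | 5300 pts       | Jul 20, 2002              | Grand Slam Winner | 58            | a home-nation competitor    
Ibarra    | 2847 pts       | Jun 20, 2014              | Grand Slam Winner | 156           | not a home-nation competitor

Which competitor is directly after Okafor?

By status category: Whitfield, Adeyemi and Ibarra (Grand Slam Winner); then Mendoza, Abara, Okafor and Oyelaran (Tour Winner).
Among Whitfield, Adeyemi and Ibarra, a home-nation competitor before not a home-nation competitor: Whitfield (a home-nation competitor) before Adeyemi and Ibarra (not a home-nation competitor).
Adeyemi and Ibarra both have date of most recent title Jun 20, 2014, so the next rule applies.
Adeyemi and Ibarra both have ranking points 2847 pts, so the next rule applies.
Among Adeyemi and Ibarra, alphabetically by surname: Adeyemi before Ibarra.
Mendoza, Abara, Okafor and Oyelaran are each not a home-nation competitor, so the next rule applies.
Among Mendoza, Abara, Okafor and Oyelaran, by date of most recent title (earlier first): Mendoza (Aug 6, 1995) before Abara and Okafor (May 18, 1997) before Oyelaran (Jun 17, 1999).
Abara and Okafor both have ranking points 8357 pts, so the next rule applies.
Among Abara and Okafor, alphabetically by surname: Abara before Okafor.
Order: Whitfield, Adeyemi, Ibarra, Mendoza, Abara, Okafor, Oyelaran.

Oyelaran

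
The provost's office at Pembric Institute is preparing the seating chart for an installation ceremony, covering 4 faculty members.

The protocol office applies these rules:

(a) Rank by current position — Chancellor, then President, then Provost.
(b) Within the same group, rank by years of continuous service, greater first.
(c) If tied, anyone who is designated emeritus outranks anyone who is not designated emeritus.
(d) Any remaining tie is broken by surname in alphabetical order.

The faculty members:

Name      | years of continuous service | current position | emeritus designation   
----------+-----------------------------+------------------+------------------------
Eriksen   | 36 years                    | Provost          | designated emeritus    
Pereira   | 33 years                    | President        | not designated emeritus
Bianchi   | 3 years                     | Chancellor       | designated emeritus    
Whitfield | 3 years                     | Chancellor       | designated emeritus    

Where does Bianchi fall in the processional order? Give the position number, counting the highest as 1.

1

By current position: Bianchi and Whitfield (Chancellor); then Pereira (President); then Eriksen (Provost).
Bianchi and Whitfield both have years of continuous service 3 years, so the next rule applies.
Bianchi and Whitfield are each designated emeritus, so the next rule applies.
Among Bianchi and Whitfield, alphabetically by surname: Bianchi before Whitfield.
Order: Bianchi, Whitfield, Pereira, Eriksen. So position 1.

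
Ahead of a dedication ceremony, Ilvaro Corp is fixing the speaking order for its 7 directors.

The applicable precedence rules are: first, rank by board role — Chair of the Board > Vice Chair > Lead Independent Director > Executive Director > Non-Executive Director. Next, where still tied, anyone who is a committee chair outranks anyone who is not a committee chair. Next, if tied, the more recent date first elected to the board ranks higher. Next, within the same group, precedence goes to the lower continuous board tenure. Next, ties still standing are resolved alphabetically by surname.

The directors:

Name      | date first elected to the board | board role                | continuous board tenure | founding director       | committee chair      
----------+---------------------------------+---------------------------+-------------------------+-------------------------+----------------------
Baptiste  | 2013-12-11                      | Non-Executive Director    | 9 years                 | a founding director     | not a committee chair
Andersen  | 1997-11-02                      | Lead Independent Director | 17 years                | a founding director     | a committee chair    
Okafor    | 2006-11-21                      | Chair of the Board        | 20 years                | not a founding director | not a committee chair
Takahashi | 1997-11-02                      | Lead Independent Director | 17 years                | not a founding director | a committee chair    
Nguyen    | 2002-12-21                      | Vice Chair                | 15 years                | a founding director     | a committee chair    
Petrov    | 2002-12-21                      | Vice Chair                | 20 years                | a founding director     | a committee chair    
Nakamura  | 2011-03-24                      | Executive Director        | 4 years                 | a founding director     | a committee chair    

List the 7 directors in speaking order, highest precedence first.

By board role: Okafor (Chair of the Board); then Nguyen and Petrov (Vice Chair); then Andersen and Takahashi (Lead Independent Director); then Nakamura (Executive Director); then Baptiste (Non-Executive Director).
Nguyen and Petrov are each a committee chair, so the next rule applies.
Nguyen and Petrov both have date first elected to the board 2002-12-21, so the next rule applies.
Among Nguyen and Petrov, by continuous board tenure (lower first): Nguyen (15 years) before Petrov (20 years).
Andersen and Takahashi are each a committee chair, so the next rule applies.
Andersen and Takahashi both have date first elected to the board 1997-11-02, so the next rule applies.
Andersen and Takahashi both have continuous board tenure 17 years, so the next rule applies.
Among Andersen and Takahashi, alphabetically by surname: Andersen before Takahashi.
Full order: Okafor, Nguyen, Petrov, Andersen, Takahashi, Nakamura, Baptiste.

Okafor, Nguyen, Petrov, Andersen, Takahashi, Nakamura, Baptiste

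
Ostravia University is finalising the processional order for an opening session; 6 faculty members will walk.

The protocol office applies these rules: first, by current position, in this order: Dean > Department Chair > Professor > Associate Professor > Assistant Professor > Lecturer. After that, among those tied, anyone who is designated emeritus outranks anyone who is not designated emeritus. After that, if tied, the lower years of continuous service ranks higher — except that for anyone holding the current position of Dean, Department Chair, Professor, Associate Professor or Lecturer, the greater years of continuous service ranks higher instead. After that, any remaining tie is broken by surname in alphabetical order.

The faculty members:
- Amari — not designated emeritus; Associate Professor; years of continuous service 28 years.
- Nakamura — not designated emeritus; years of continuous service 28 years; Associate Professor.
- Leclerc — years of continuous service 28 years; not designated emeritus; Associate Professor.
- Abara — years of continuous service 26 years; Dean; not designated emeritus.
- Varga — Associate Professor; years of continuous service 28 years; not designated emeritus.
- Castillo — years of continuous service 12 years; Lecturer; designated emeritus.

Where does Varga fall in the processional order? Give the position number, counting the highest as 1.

5

By current position: Abara (Dean); then Amari, Leclerc, Nakamura and Varga (Associate Professor); then Castillo (Lecturer).
Amari, Leclerc, Nakamura and Varga are each not designated emeritus, so the next rule applies.
Amari, Leclerc, Nakamura and Varga all have years of continuous service 28 years, so the next rule applies.
Among Amari, Leclerc, Nakamura and Varga, alphabetically by surname: Amari before Leclerc before Nakamura before Varga.
Order: Abara, Amari, Leclerc, Nakamura, Varga, Castillo. So position 5.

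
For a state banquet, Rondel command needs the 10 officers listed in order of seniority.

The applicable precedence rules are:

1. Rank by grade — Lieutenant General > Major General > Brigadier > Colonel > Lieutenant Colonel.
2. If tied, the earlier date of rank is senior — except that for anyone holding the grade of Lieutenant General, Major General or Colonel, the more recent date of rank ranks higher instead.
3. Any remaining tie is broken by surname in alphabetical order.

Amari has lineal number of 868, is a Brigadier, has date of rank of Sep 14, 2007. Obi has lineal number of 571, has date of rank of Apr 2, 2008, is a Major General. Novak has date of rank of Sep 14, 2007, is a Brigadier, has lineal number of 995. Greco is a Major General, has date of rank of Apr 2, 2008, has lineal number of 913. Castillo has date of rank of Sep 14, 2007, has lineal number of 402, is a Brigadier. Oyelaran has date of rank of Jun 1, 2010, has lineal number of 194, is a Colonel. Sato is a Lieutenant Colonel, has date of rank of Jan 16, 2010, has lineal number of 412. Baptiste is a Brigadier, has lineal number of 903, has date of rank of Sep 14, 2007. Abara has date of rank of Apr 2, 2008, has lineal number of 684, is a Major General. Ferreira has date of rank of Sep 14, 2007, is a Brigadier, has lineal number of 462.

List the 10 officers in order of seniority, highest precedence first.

Abara, Greco, Obi, Amari, Baptiste, Castillo, Ferreira, Novak, Oyelaran, Sato

By grade: Abara, Greco and Obi (Major General); then Amari, Baptiste, Castillo, Ferreira and Novak (Brigadier); then Oyelaran (Colonel); then Sato (Lieutenant Colonel).
Abara, Greco and Obi all have date of rank Apr 2, 2008, so the next rule applies.
Among Abara, Greco and Obi, alphabetically by surname: Abara before Greco before Obi.
Amari, Baptiste, Castillo, Ferreira and Novak all have date of rank Sep 14, 2007, so the next rule applies.
Among Amari, Baptiste, Castillo, Ferreira and Novak, alphabetically by surname: Amari before Baptiste before Castillo before Ferreira before Novak.
Full order: Abara, Greco, Obi, Amari, Baptiste, Castillo, Ferreira, Novak, Oyelaran, Sato.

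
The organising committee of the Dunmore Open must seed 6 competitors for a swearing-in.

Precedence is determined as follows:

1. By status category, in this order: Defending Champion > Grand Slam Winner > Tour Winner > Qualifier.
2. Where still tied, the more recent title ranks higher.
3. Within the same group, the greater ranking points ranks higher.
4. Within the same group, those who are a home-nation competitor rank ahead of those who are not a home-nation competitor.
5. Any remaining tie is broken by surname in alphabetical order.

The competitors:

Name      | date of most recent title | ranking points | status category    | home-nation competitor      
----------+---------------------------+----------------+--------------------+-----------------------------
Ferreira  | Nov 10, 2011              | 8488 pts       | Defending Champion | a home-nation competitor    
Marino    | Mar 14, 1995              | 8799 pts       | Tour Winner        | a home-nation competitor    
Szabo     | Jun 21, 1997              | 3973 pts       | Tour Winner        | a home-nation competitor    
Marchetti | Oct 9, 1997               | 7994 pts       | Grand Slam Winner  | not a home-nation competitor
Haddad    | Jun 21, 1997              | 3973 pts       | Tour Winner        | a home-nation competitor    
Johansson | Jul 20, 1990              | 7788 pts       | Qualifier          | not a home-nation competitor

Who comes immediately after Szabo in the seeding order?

Marino

By status category: Ferreira (Defending Champion); then Marchetti (Grand Slam Winner); then Haddad, Szabo and Marino (Tour Winner); then Johansson (Qualifier).
Among Haddad, Szabo and Marino, by date of most recent title (later first): Haddad and Szabo (Jun 21, 1997) before Marino (Mar 14, 1995).
Haddad and Szabo both have ranking points 3973 pts, so the next rule applies.
Haddad and Szabo are each a home-nation competitor, so the next rule applies.
Among Haddad and Szabo, alphabetically by surname: Haddad before Szabo.
Order: Ferreira, Marchetti, Haddad, Szabo, Marino, Johansson.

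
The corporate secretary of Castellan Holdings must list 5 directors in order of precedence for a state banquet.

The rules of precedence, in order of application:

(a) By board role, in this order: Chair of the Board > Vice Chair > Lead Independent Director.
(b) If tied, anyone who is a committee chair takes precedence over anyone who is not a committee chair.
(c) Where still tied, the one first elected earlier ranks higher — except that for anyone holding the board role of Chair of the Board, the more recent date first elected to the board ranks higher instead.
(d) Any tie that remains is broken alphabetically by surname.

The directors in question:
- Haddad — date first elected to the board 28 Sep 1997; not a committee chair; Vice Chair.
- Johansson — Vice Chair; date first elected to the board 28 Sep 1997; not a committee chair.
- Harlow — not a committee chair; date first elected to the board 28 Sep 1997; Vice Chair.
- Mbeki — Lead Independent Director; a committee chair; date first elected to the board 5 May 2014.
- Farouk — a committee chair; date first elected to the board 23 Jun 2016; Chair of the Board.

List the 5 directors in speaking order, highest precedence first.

By board role: Farouk (Chair of the Board); then Haddad, Harlow and Johansson (Vice Chair); then Mbeki (Lead Independent Director).
Haddad, Harlow and Johansson are each not a committee chair, so the next rule applies.
Haddad, Harlow and Johansson all have date first elected to the board 28 Sep 1997, so the next rule applies.
Among Haddad, Harlow and Johansson, alphabetically by surname: Haddad before Harlow before Johansson.
Full order: Farouk, Haddad, Harlow, Johansson, Mbeki.

Farouk, Haddad, Harlow, Johansson, Mbeki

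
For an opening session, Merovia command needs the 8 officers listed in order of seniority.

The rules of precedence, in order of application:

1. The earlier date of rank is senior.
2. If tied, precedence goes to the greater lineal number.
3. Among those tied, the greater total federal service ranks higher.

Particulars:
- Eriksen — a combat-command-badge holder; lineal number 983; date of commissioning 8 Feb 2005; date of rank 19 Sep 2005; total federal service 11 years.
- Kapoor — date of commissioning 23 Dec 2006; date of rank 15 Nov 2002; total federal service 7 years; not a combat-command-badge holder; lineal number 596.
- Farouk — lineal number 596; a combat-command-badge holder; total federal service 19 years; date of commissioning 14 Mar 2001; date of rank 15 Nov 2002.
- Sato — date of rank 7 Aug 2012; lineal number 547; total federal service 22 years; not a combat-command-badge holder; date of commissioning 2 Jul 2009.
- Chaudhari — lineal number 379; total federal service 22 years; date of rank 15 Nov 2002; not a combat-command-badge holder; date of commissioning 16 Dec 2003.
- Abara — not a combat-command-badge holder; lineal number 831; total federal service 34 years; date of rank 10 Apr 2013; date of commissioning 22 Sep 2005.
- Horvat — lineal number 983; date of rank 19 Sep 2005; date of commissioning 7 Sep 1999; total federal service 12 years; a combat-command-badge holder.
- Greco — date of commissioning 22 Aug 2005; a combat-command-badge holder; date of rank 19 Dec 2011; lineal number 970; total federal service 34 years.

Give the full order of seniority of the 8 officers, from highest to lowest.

By date of rank (earlier first): Farouk, Kapoor and Chaudhari (each 15 Nov 2002); then Horvat and Eriksen (both 19 Sep 2005); then Greco (19 Dec 2011); then Sato (7 Aug 2012); then Abara (10 Apr 2013).
Among Farouk, Kapoor and Chaudhari, by lineal number (higher first): Farouk and Kapoor (596) before Chaudhari (379).
Among Farouk and Kapoor, by total federal service (higher first): Farouk (19 years) before Kapoor (7 years).
Horvat and Eriksen both have lineal number 983, so the next rule applies.
Among Horvat and Eriksen, by total federal service (higher first): Horvat (12 years) before Eriksen (11 years).
Full order: Farouk, Kapoor, Chaudhari, Horvat, Eriksen, Greco, Sato, Abara.

Farouk, Kapoor, Chaudhari, Horvat, Eriksen, Greco, Sato, Abara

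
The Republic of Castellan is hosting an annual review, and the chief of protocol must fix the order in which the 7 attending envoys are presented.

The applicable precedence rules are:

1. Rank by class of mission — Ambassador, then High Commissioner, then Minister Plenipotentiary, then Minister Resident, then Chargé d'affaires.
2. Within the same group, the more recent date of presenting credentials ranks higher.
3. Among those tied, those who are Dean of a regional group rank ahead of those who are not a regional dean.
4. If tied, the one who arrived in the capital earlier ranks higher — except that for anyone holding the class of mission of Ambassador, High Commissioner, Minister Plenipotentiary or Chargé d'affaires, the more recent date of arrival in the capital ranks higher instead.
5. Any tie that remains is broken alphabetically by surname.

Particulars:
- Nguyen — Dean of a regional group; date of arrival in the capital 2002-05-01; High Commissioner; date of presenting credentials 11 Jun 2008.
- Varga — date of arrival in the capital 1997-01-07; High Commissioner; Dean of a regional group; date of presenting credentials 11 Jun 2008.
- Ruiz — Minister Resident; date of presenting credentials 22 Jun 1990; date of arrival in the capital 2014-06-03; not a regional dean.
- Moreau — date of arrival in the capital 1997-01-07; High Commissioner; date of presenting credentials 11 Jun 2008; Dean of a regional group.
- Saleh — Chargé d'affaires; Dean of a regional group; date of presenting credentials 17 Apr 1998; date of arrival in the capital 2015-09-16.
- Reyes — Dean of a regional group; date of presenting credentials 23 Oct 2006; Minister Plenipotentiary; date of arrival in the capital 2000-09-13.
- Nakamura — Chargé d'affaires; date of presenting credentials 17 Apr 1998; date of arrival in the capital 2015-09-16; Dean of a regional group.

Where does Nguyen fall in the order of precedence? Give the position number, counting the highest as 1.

By class of mission: Nguyen, Moreau and Varga (High Commissioner); then Reyes (Minister Plenipotentiary); then Ruiz (Minister Resident); then Nakamura and Saleh (Chargé d'affaires).
Nguyen, Moreau and Varga all have date of presenting credentials 11 Jun 2008, so the next rule applies.
Nguyen, Moreau and Varga are each Dean of a regional group, so the next rule applies.
Among Nguyen, Moreau and Varga, by date of arrival in the capital (later first) (reversed rule for this group): Nguyen (2002-05-01) before Moreau and Varga (1997-01-07).
Among Moreau and Varga, alphabetically by surname: Moreau before Varga.
Nakamura and Saleh both have date of presenting credentials 17 Apr 1998, so the next rule applies.
Nakamura and Saleh are each Dean of a regional group, so the next rule applies.
Nakamura and Saleh both have date of arrival in the capital 2015-09-16, so the next rule applies.
Among Nakamura and Saleh, alphabetically by surname: Nakamura before Saleh.
Order: Nguyen, Moreau, Varga, Reyes, Ruiz, Nakamura, Saleh. So position 1.

1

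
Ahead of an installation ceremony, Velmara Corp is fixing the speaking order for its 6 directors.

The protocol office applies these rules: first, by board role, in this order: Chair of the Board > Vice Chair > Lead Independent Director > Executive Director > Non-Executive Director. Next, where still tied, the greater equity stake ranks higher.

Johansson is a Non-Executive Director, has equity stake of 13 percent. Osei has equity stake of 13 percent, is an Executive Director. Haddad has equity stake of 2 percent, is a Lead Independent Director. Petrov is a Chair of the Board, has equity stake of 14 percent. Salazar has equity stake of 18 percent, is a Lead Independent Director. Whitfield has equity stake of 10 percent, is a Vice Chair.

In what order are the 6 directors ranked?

Petrov, Whitfield, Salazar, Haddad, Osei, Johansson

By board role: Petrov (Chair of the Board); then Whitfield (Vice Chair); then Salazar and Haddad (Lead Independent Director); then Osei (Executive Director); then Johansson (Non-Executive Director).
Among Salazar and Haddad, by equity stake (higher first): Salazar (18 percent) before Haddad (2 percent).
Full order: Petrov, Whitfield, Salazar, Haddad, Osei, Johansson.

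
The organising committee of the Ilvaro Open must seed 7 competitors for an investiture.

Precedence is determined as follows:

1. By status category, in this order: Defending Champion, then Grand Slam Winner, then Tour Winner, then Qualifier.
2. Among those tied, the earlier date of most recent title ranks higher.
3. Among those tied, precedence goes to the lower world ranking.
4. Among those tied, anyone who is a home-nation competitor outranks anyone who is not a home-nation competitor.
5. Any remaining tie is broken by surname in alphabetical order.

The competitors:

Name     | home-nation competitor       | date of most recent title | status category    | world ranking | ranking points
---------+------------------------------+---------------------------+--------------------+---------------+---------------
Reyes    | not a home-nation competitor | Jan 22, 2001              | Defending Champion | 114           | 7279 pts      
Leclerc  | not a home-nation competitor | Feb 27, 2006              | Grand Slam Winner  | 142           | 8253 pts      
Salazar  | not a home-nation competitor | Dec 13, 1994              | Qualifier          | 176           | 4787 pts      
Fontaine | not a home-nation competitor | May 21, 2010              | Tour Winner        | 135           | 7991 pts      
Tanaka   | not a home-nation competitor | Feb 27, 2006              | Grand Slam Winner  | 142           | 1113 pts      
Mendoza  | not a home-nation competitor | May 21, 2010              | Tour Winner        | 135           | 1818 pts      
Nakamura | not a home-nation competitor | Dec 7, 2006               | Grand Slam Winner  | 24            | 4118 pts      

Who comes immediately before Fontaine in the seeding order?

By status category: Reyes (Defending Champion); then Leclerc, Tanaka and Nakamura (Grand Slam Winner); then Fontaine and Mendoza (Tour Winner); then Salazar (Qualifier).
Among Leclerc, Tanaka and Nakamura, by date of most recent title (earlier first): Leclerc and Tanaka (Feb 27, 2006) before Nakamura (Dec 7, 2006).
Leclerc and Tanaka both have world ranking 142, so the next rule applies.
Leclerc and Tanaka are each not a home-nation competitor, so the next rule applies.
Among Leclerc and Tanaka, alphabetically by surname: Leclerc before Tanaka.
Fontaine and Mendoza both have date of most recent title May 21, 2010, so the next rule applies.
Fontaine and Mendoza both have world ranking 135, so the next rule applies.
Fontaine and Mendoza are each not a home-nation competitor, so the next rule applies.
Among Fontaine and Mendoza, alphabetically by surname: Fontaine before Mendoza.
Order: Reyes, Leclerc, Tanaka, Nakamura, Fontaine, Mendoza, Salazar.

Nakamura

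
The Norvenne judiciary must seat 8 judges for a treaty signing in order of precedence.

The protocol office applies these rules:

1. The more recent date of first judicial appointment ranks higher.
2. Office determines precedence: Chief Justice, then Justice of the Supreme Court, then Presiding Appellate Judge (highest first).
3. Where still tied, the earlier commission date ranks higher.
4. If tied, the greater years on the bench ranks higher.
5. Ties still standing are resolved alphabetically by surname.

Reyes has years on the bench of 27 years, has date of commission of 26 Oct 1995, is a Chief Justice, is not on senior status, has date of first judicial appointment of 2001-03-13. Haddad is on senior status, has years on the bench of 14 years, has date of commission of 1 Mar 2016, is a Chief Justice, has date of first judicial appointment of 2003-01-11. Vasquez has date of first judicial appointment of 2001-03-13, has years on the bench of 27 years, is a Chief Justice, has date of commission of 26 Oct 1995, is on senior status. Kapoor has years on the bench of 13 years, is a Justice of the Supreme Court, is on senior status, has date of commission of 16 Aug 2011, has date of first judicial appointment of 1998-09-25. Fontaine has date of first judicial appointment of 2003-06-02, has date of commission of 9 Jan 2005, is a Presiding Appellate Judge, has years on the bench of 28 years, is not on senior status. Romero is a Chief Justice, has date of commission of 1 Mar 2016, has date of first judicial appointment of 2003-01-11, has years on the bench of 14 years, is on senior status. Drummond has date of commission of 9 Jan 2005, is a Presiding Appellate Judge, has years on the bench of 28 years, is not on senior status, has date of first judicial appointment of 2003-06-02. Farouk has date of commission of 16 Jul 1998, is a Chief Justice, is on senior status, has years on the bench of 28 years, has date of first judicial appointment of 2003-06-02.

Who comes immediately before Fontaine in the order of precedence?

By date of first judicial appointment (later first): Farouk, Drummond and Fontaine (each 2003-06-02); then Haddad and Romero (both 2003-01-11); then Reyes and Vasquez (both 2001-03-13); then Kapoor (1998-09-25).
Among Farouk, Drummond and Fontaine, by office: Farouk (Chief Justice) before Drummond and Fontaine (Presiding Appellate Judge).
Drummond and Fontaine both have date of commission 9 Jan 2005, so the next rule applies.
Drummond and Fontaine both have years on the bench 28 years, so the next rule applies.
Among Drummond and Fontaine, alphabetically by surname: Drummond before Fontaine.
Haddad and Romero are each Chief Justice, so the next rule applies.
Haddad and Romero both have date of commission 1 Mar 2016, so the next rule applies.
Haddad and Romero both have years on the bench 14 years, so the next rule applies.
Among Haddad and Romero, alphabetically by surname: Haddad before Romero.
Reyes and Vasquez are each Chief Justice, so the next rule applies.
Reyes and Vasquez both have date of commission 26 Oct 1995, so the next rule applies.
Reyes and Vasquez both have years on the bench 27 years, so the next rule applies.
Among Reyes and Vasquez, alphabetically by surname: Reyes before Vasquez.
Order: Farouk, Drummond, Fontaine, Haddad, Romero, Reyes, Vasquez, Kapoor.

Drummond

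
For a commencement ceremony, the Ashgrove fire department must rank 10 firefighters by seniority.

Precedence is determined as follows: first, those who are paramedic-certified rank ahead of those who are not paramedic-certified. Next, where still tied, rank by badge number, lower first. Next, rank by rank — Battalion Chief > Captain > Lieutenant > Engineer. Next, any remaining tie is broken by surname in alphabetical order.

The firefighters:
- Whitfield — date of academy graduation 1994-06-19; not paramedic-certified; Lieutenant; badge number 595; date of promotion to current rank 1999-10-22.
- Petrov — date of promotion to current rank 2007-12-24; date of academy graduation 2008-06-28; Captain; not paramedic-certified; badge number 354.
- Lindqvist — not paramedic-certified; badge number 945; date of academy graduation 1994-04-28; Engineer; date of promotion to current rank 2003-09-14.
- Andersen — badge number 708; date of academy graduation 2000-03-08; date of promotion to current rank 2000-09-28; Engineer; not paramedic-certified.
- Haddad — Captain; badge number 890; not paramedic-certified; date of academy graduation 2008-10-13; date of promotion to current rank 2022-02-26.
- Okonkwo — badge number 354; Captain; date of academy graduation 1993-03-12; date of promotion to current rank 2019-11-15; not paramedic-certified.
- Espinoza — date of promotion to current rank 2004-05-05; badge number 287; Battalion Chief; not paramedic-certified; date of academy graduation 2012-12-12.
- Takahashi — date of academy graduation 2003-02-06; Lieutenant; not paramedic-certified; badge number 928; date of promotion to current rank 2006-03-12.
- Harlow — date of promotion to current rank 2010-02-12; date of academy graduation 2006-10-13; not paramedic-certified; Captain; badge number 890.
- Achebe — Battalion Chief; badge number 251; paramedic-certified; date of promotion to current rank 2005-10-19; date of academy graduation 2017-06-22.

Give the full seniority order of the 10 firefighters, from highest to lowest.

Achebe, Espinoza, Okonkwo, Petrov, Whitfield, Andersen, Haddad, Harlow, Takahashi, Lindqvist

By the first rule: Achebe (paramedic-certified); then Espinoza, Okonkwo, Petrov, Whitfield, Andersen, Haddad, Harlow, Takahashi and Lindqvist (each not paramedic-certified).
Among Espinoza, Okonkwo, Petrov, Whitfield, Andersen, Haddad, Harlow, Takahashi and Lindqvist, by badge number (lower first): Espinoza (287) before Okonkwo and Petrov (354) before Whitfield (595) before Andersen (708) before Haddad and Harlow (890) before Takahashi (928) before Lindqvist (945).
Okonkwo and Petrov are each Captain, so the next rule applies.
Among Okonkwo and Petrov, alphabetically by surname: Okonkwo before Petrov.
Haddad and Harlow are each Captain, so the next rule applies.
Among Haddad and Harlow, alphabetically by surname: Haddad before Harlow.
Full order: Achebe, Espinoza, Okonkwo, Petrov, Whitfield, Andersen, Haddad, Harlow, Takahashi, Lindqvist.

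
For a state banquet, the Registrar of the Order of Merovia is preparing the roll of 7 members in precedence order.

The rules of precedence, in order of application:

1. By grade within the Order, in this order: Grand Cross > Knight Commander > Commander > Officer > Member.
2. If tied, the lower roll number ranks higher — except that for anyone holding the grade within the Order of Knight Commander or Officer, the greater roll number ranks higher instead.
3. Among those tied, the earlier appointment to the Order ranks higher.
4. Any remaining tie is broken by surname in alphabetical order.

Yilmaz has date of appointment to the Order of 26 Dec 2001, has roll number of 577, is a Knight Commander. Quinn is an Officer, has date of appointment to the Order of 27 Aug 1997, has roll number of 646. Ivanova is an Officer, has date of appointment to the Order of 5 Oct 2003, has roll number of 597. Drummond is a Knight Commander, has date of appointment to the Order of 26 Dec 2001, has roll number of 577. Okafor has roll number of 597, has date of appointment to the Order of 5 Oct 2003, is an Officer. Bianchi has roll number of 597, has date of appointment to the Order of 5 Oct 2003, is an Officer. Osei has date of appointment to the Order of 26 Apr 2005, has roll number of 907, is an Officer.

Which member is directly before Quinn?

By grade within the Order: Drummond and Yilmaz (Knight Commander); then Osei, Quinn, Bianchi, Ivanova and Okafor (Officer).
Drummond and Yilmaz both have roll number 577, so the next rule applies.
Drummond and Yilmaz both have date of appointment to the Order 26 Dec 2001, so the next rule applies.
Among Drummond and Yilmaz, alphabetically by surname: Drummond before Yilmaz.
Among Osei, Quinn, Bianchi, Ivanova and Okafor, by roll number (higher first) (reversed rule for this group): Osei (907) before Quinn (646) before Bianchi, Ivanova and Okafor (597).
Bianchi, Ivanova and Okafor all have date of appointment to the Order 5 Oct 2003, so the next rule applies.
Among Bianchi, Ivanova and Okafor, alphabetically by surname: Bianchi before Ivanova before Okafor.
Order: Drummond, Yilmaz, Osei, Quinn, Bianchi, Ivanova, Okafor.

Osei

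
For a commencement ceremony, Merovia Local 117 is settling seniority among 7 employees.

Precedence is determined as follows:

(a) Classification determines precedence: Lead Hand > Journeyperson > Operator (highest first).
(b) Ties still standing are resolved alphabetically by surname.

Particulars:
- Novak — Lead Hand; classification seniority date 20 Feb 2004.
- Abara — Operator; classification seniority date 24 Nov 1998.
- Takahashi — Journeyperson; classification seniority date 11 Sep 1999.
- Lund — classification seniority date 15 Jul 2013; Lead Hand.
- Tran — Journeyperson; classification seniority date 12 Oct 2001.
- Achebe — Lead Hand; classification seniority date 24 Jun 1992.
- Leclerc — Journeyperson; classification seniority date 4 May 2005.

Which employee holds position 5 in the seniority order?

By classification: Achebe, Lund and Novak (Lead Hand); then Leclerc, Takahashi and Tran (Journeyperson); then Abara (Operator).
Among Achebe, Lund and Novak, alphabetically by surname: Achebe before Lund before Novak.
Among Leclerc, Takahashi and Tran, alphabetically by surname: Leclerc before Takahashi before Tran.
Order: Achebe, Lund, Novak, Leclerc, Takahashi, Tran, Abara.

Takahashi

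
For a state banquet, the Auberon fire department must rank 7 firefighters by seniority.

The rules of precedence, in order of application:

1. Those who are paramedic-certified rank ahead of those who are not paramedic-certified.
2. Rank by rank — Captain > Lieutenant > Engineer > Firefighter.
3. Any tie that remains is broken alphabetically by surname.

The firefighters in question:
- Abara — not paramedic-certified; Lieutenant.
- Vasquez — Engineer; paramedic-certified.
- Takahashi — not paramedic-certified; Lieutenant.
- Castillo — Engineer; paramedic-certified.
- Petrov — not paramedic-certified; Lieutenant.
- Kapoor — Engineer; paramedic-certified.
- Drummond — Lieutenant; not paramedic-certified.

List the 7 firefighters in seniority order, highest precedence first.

By the first rule: Castillo, Kapoor and Vasquez (each paramedic-certified); then Abara, Drummond, Petrov and Takahashi (each not paramedic-certified).
Castillo, Kapoor and Vasquez are each Engineer, so the next rule applies.
Among Castillo, Kapoor and Vasquez, alphabetically by surname: Castillo before Kapoor before Vasquez.
Abara, Drummond, Petrov and Takahashi are each Lieutenant, so the next rule applies.
Among Abara, Drummond, Petrov and Takahashi, alphabetically by surname: Abara before Drummond before Petrov before Takahashi.
Full order: Castillo, Kapoor, Vasquez, Abara, Drummond, Petrov, Takahashi.

Castillo, Kapoor, Vasquez, Abara, Drummond, Petrov, Takahashi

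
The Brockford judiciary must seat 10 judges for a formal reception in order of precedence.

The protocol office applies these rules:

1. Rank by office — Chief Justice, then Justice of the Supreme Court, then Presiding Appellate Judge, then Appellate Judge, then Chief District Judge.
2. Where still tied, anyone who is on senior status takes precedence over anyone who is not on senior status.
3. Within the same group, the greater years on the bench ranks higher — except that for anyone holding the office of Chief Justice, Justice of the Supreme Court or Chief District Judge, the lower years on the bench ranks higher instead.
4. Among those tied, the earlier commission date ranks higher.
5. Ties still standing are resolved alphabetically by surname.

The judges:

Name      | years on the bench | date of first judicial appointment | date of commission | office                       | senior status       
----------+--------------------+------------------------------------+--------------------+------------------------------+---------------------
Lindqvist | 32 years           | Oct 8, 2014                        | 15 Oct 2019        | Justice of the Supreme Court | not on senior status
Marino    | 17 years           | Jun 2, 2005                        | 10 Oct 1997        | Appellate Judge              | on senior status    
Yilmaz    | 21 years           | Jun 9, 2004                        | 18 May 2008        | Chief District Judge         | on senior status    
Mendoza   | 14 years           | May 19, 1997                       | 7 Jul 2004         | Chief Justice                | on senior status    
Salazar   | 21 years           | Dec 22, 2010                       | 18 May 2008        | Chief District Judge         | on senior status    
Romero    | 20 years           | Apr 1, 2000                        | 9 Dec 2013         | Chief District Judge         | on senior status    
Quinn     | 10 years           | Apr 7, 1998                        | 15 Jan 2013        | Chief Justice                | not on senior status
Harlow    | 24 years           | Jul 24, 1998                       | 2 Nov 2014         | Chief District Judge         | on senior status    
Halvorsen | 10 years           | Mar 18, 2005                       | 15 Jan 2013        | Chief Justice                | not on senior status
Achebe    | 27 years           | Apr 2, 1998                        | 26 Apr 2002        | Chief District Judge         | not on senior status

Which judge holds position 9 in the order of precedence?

By office: Mendoza, Halvorsen and Quinn (Chief Justice); then Lindqvist (Justice of the Supreme Court); then Marino (Appellate Judge); then Romero, Salazar, Yilmaz, Harlow and Achebe (Chief District Judge).
Among Mendoza, Halvorsen and Quinn, on senior status before not on senior status: Mendoza (on senior status) before Halvorsen and Quinn (not on senior status).
Halvorsen and Quinn both have years on the bench 10 years, so the next rule applies.
Halvorsen and Quinn both have date of commission 15 Jan 2013, so the next rule applies.
Among Halvorsen and Quinn, alphabetically by surname: Halvorsen before Quinn.
Among Romero, Salazar, Yilmaz, Harlow and Achebe, on senior status before not on senior status: Romero, Salazar, Yilmaz and Harlow (on senior status) before Achebe (not on senior status).
Among Romero, Salazar, Yilmaz and Harlow, by years on the bench (lower first) (reversed rule for this group): Romero (20 years) before Salazar and Yilmaz (21 years) before Harlow (24 years).
Salazar and Yilmaz both have date of commission 18 May 2008, so the next rule applies.
Among Salazar and Yilmaz, alphabetically by surname: Salazar before Yilmaz.
Order: Mendoza, Halvorsen, Quinn, Lindqvist, Marino, Romero, Salazar, Yilmaz, Harlow, Achebe.

Harlow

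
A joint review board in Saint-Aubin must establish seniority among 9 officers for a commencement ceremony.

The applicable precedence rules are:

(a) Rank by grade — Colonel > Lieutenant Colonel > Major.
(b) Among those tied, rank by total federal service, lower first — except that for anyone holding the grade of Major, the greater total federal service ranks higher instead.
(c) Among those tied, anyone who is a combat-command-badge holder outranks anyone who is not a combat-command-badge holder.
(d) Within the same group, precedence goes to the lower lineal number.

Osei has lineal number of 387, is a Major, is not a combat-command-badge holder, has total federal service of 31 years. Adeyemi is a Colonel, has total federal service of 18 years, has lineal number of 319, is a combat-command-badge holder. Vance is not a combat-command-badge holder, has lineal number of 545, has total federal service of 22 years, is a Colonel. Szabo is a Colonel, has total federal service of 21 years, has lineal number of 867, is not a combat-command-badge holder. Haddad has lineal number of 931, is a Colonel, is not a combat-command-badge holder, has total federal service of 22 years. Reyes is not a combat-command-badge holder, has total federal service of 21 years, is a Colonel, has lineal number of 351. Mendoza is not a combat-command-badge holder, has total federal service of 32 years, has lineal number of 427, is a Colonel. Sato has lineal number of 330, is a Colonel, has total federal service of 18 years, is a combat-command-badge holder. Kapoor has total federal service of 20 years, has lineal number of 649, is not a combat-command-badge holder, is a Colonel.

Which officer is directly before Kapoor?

Sato

By grade: Adeyemi, Sato, Kapoor, Reyes, Szabo, Vance, Haddad and Mendoza (Colonel); then Osei (Major).
Among Adeyemi, Sato, Kapoor, Reyes, Szabo, Vance, Haddad and Mendoza, by total federal service (lower first): Adeyemi and Sato (18 years) before Kapoor (20 years) before Reyes and Szabo (21 years) before Vance and Haddad (22 years) before Mendoza (32 years).
Adeyemi and Sato are each a combat-command-badge holder, so the next rule applies.
Among Adeyemi and Sato, by lineal number (lower first): Adeyemi (319) before Sato (330).
Reyes and Szabo are each not a combat-command-badge holder, so the next rule applies.
Among Reyes and Szabo, by lineal number (lower first): Reyes (351) before Szabo (867).
Vance and Haddad are each not a combat-command-badge holder, so the next rule applies.
Among Vance and Haddad, by lineal number (lower first): Vance (545) before Haddad (931).
Order: Adeyemi, Sato, Kapoor, Reyes, Szabo, Vance, Haddad, Mendoza, Osei.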